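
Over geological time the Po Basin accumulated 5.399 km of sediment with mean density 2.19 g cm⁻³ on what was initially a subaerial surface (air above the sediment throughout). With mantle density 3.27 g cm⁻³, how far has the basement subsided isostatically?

Subaerial load: s = t ρ_sed / ρ_m = 5.399 km × 2.19/3.27 = 3.62 km.

3.62 km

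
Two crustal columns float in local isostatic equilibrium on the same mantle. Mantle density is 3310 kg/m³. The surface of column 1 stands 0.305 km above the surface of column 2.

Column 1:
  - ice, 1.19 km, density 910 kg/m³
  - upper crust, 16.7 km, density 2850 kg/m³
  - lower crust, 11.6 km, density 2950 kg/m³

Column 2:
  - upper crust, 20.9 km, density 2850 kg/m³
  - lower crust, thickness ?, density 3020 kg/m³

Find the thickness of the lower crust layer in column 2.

14.1 km

Take the compensation level at the base of the deeper column (depth z_c below the surface of column 1) and equate Σ ρ_i t_i down to z_c; mantle fills any gap and the z_c terms cancel.
Column 1: 1.19×910 + 16.7×2850 + 11.6×2950 + (z_c − 29.49)×3310
Column 2: 0.305×0 + 20.9×2850 + x×3020 + (z_c − 0.305 − 20.9 − x)×3310
The z_c×3310 term appears on both sides and cancels. Collect the known terms of each column as K = Σ(ρt)_known − 3310 × (depth of known layers): K_1 = 82897.9 − 3310×29.49 = −14714; K_2 = 59565 − 3310×(0.305 + 20.9) = −10623.55.
Balance: K_1 = K_2 − x×(3310 − 3020), so x = (K_2 − K_1)/(3310 − 3020) = 4090.45/290 = 14.1 km.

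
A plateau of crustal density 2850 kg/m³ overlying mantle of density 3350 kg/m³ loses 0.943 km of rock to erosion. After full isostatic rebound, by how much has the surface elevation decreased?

Rebound u = e ρ_c/ρ_m = 0.943 km × 2850/3350 = 0.8023 km.
Net surface drop = e − u = 0.943 km − 0.8023 km = e (ρ_m − ρ_c)/ρ_m = 0.141 km.

0.141 km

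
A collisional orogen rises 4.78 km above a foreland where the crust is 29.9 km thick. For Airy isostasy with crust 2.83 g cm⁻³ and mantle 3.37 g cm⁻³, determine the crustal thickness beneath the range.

59.7 km

Root depth r = h ρ_c / (ρ_m − ρ_c) = 4.78 km × 2.83 / 0.54 = 25.05 km.
Total thickness = T + h + r = 29.9 km + 4.78 km + 25.05 km = 59.7 km.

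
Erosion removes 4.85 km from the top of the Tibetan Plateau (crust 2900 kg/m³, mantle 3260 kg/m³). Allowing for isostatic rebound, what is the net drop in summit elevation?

0.536 km

Rebound u = e ρ_c/ρ_m = 4.85 km × 2900/3260 = 4.314 km.
Net surface drop = e − u = 4.85 km − 4.314 km = e (ρ_m − ρ_c)/ρ_m = 0.536 km.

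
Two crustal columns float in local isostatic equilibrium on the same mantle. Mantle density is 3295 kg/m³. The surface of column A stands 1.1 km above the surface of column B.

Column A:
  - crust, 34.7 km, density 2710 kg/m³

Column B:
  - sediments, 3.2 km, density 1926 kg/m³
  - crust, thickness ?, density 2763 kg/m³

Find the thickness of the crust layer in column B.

23.1 km

Take the compensation level at the base of the deeper column (depth z_c below the surface of column A) and equate Σ ρ_i t_i down to z_c; mantle fills any gap and the z_c terms cancel.
Column A: 34.7×2710 + (z_c − 34.7)×3295
Column B: 1.1×0 + 3.2×1926 + x×2763 + (z_c − 1.1 − 3.2 − x)×3295
The z_c×3295 term appears on both sides and cancels. Collect the known terms of each column as K = Σ(ρt)_known − 3295 × (depth of known layers): K_A = 94037 − 3295×34.7 = −20299.5; K_B = 6163.2 − 3295×(1.1 + 3.2) = −8005.3.
Balance: K_A = K_B − x×(3295 − 2763), so x = (K_B − K_A)/(3295 − 2763) = 12294.2/532 = 23.1 km.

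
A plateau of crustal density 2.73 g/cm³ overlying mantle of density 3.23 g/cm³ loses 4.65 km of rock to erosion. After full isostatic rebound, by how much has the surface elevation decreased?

Rebound u = e ρ_c/ρ_m = 4.65 km × 2.73/3.23 = 3.93 km.
Net surface drop = e − u = 4.65 km − 3.93 km = e (ρ_m − ρ_c)/ρ_m = 0.72 km.

0.72 km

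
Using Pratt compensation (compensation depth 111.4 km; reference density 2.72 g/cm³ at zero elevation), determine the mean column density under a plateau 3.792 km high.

2.63 g/cm³

Pratt balance: ρ_ref D = ρ (D + h).
ρ = ρ_ref D/(D + h) = 2.72 × 111.4 km/(111.4 km + 3.792 km) = 2.63 g/cm³.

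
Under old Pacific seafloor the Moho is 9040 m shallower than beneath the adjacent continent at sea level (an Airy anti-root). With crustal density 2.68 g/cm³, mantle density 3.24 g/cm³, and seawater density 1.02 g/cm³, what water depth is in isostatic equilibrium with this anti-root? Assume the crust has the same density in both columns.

Replacing a thickness d of crust by seawater at the top must be balanced by replacing crust with mantle at the base: d (ρ_c − ρ_w) = a (ρ_m − ρ_c).
d = a (ρ_m − ρ_c)/(ρ_c − ρ_w) = 9040 m × 0.56/1.66 = 3050 m.

3050 m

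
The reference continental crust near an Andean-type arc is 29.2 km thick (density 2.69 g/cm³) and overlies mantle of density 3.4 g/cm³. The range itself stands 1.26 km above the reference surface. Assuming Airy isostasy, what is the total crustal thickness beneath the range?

35.2 km

Root depth r = h ρ_c / (ρ_m − ρ_c) = 1.26 km × 2.69 / 0.71 = 4.774 km.
Total thickness = T + h + r = 29.2 km + 1.26 km + 4.774 km = 35.2 km.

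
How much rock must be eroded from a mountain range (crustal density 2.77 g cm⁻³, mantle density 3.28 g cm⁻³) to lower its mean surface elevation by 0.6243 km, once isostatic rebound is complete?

4.02 km

Net drop Δ = e − u = e − e ρ_c/ρ_m = e (ρ_m − ρ_c)/ρ_m.
e = Δ ρ_m/(ρ_m − ρ_c) = 0.6243 km × 3.28/0.51 = 4.02 km.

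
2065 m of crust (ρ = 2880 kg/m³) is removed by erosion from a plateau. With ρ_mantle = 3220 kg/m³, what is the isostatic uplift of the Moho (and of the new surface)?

1850 m

Unloading: uplift u = e ρ_c/ρ_m = 2065 m × 2880/3220 = 1850 m.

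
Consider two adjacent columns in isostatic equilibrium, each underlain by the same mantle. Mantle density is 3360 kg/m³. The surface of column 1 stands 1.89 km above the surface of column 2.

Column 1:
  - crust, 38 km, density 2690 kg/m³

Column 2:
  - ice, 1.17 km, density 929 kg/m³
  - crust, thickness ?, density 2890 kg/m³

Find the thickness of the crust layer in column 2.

Take the compensation level at the base of the deeper column (depth z_c below the surface of column 1) and equate Σ ρ_i t_i down to z_c; mantle fills any gap and the z_c terms cancel.
Column 1: 38×2690 + (z_c − 38)×3360
Column 2: 1.89×0 + 1.17×929 + x×2890 + (z_c − 1.89 − 1.17 − x)×3360
The z_c×3360 term appears on both sides and cancels. Collect the known terms of each column as K = Σ(ρt)_known − 3360 × (depth of known layers): K_1 = 102220 − 3360×38 = −25460; K_2 = 1086.93 − 3360×(1.89 + 1.17) = −9194.67.
Balance: K_1 = K_2 − x×(3360 − 2890), so x = (K_2 − K_1)/(3360 − 2890) = 16265.3/470 = 34.6 km.

34.6 km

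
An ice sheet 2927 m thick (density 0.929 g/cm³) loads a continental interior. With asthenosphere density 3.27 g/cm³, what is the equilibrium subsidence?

832 m

Isostatic balance requires: the ice load ρ_ice t is balanced by mantle displaced below, ρ_m s.
s = t ρ_ice / ρ_m = 2927 m × 0.929/3.27 = 832 m.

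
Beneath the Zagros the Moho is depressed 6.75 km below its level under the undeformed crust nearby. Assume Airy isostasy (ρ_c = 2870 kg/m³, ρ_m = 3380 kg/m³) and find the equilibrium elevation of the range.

In Airy isostatic equilibrium: ρ_c h = (ρ_m − ρ_c) r.
h = r (ρ_m − ρ_c) / ρ_c = 6.75 km × (3380 − 2870) / 2870 = 1.2 km.

1.2 km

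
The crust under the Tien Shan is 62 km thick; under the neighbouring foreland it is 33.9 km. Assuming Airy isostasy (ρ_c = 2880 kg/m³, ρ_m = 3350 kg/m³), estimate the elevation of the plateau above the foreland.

3.94 km

Excess crust Δ = 62 km − 33.9 km = 28.1 km, split between elevation h and root r with h + r = Δ.
Airy balance ρ_c h = (ρ_m − ρ_c) r gives r = h ρ_c/(ρ_m − ρ_c), so h (1 + ρ_c/(ρ_m − ρ_c)) = Δ, i.e. h = Δ (ρ_m − ρ_c)/ρ_m.
h = 28.1 km × 470/3350 = 3.94 km.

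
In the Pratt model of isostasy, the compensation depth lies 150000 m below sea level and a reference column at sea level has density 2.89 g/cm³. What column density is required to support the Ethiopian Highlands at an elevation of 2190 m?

Pratt balance: ρ_ref D = ρ (D + h).
ρ = ρ_ref D/(D + h) = 2.89 × 150000 m/(150000 m + 2190 m) = 2.85 g/cm³.

2.85 g/cm³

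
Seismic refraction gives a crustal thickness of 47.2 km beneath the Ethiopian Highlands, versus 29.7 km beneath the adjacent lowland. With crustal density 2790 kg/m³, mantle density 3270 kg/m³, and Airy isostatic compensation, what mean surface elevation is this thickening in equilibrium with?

2.57 km

Excess crust Δ = 47.2 km − 29.7 km = 17.5 km, split between elevation h and root r with h + r = Δ.
Airy balance ρ_c h = (ρ_m − ρ_c) r gives r = h ρ_c/(ρ_m − ρ_c), so h (1 + ρ_c/(ρ_m − ρ_c)) = Δ, i.e. h = Δ (ρ_m − ρ_c)/ρ_m.
h = 17.5 km × 480/3270 = 2.57 km.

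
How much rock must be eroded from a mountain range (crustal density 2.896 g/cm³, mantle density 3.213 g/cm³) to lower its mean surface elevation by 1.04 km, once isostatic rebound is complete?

10.5 km

Net drop Δ = e − u = e − e ρ_c/ρ_m = e (ρ_m − ρ_c)/ρ_m.
e = Δ ρ_m/(ρ_m − ρ_c) = 1.04 km × 3.213/0.317 = 10.5 km.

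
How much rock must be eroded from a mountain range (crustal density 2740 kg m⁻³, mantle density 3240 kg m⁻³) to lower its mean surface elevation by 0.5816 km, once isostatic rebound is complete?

3.77 km

Net drop Δ = e − u = e − e ρ_c/ρ_m = e (ρ_m − ρ_c)/ρ_m.
e = Δ ρ_m/(ρ_m − ρ_c) = 0.5816 km × 3240/500 = 3.77 km.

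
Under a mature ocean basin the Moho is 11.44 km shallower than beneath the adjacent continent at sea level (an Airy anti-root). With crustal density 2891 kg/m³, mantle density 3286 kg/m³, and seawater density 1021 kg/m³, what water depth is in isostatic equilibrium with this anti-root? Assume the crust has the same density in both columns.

2.42 km

Replacing a thickness d of crust by seawater at the top must be balanced by replacing crust with mantle at the base: d (ρ_c − ρ_w) = a (ρ_m − ρ_c).
d = a (ρ_m − ρ_c)/(ρ_c − ρ_w) = 11.44 km × 395/1870 = 2.42 km.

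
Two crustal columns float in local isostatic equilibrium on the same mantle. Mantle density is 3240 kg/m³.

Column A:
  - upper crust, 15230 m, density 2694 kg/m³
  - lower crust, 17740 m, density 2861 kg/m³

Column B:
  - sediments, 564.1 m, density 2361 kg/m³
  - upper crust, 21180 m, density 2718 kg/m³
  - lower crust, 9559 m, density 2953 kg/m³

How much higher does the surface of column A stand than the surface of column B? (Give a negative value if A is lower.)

230 m

For any compensation level in the mantle, the mantle terms cancel and isostasy reduces to e = (Σt_A − Σt_B) − (Σ(ρt)_A − Σ(ρt)_B) / ρ_m.
Σt_A = 32970 m; Σt_B = 31303.1 m; Σ(ρt)_A = 91783760; Σ(ρt)_B = 87126807.1 (in m·kg/m³).
e = (32970 − 31303.1) − (91783760 − 87126807.1) / 3240 = 230 m.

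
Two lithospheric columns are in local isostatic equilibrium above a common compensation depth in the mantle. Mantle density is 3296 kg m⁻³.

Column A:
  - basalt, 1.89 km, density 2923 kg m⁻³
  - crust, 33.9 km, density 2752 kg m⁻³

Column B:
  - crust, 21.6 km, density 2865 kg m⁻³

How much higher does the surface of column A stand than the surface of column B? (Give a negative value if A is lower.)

2.98 km

For any compensation level in the mantle, the mantle terms cancel and isostasy reduces to e = (Σt_A − Σt_B) − (Σ(ρt)_A − Σ(ρt)_B) / ρ_m.
Σt_A = 35.79 km; Σt_B = 21.6 km; Σ(ρt)_A = 98817.27; Σ(ρt)_B = 61884 (in km·kg m⁻³).
e = (35.79 − 21.6) − (98817.27 − 61884) / 3296 = 2.98 km.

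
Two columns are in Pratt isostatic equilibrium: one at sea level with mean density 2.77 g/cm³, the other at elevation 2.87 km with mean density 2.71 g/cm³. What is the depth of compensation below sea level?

ρ_ref D = ρ (D + h) → D (ρ_ref − ρ) = ρ h.
D = ρ h/(ρ_ref − ρ) = 2.71 × 2.87 km/(2.77 − 2.71) = 130 km.

130 km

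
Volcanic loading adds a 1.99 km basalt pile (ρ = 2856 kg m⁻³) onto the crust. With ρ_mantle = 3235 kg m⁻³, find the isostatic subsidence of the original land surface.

Subaerial loading: s = t ρ_load / ρ_m.
s = 1.99 km × 2856/3235 = 1.76 km.

1.76 km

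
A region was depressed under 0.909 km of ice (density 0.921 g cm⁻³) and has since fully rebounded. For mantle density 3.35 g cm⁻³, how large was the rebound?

0.25 km

Removing the load lets mantle flow back in; uplift u satisfies ρ_ice t = ρ_m u.
u = t ρ_ice/ρ_m = 0.909 km × 0.921/3.35 = 0.25 km.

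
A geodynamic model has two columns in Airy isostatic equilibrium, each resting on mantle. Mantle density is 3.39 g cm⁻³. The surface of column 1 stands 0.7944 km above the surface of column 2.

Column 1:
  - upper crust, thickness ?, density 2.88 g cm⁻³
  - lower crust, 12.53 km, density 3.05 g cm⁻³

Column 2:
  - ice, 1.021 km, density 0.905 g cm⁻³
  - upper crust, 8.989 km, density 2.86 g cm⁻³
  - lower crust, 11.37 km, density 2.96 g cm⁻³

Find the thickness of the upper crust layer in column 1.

Take the compensation level at the base of the deeper column (depth z_c below the surface of column 1) and equate Σ ρ_i t_i down to z_c; mantle fills any gap and the z_c terms cancel.
Column 1: x×2.88 + 12.53×3.05 + (z_c − 12.53 − x)×3.39
Column 2: 0.7944×0 + 1.021×0.905 + 8.989×2.86 + 11.37×2.96 + (z_c − 0.7944 − 21.38)×3.39
The z_c×3.39 term appears on both sides and cancels. Collect the known terms of each column as K = Σ(ρt)_known − 3.39 × (depth of known layers): K_1 = 38.2165 − 3.39×12.53 = −4.2602; K_2 = 60.287745 − 3.39×(0.7944 + 21.38) = −14.883471.
Balance: K_1 − x×(3.39 − 2.88) = K_2, so x = (K_1 − K_2)/(3.39 − 2.88) = 10.6233/0.51 = 20.8 km.

20.8 km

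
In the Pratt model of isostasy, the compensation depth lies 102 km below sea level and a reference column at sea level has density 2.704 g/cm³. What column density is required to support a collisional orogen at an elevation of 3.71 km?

Pratt balance: ρ_ref D = ρ (D + h).
ρ = ρ_ref D/(D + h) = 2.704 × 102 km/(102 km + 3.71 km) = 2.61 g/cm³.

2.61 g/cm³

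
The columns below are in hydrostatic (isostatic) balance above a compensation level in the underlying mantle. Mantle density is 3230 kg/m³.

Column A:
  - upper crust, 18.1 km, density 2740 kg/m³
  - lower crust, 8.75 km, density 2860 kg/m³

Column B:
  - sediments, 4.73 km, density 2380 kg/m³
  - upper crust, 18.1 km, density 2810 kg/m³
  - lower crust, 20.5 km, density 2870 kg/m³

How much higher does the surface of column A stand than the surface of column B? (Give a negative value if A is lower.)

−2.13 km

For any compensation level in the mantle, the mantle terms cancel and isostasy reduces to e = (Σt_A − Σt_B) − (Σ(ρt)_A − Σ(ρt)_B) / ρ_m.
Σt_A = 26.85 km; Σt_B = 43.33 km; Σ(ρt)_A = 74619; Σ(ρt)_B = 120953.4 (in km·kg/m³).
e = (26.85 − 43.33) − (74619 − 120953.4) / 3230 = −2.13 km.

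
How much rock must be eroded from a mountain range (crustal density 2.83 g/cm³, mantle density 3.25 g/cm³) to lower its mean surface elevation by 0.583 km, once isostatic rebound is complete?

4.51 km

Net drop Δ = e − u = e − e ρ_c/ρ_m = e (ρ_m − ρ_c)/ρ_m.
e = Δ ρ_m/(ρ_m − ρ_c) = 0.583 km × 3.25/0.42 = 4.51 km.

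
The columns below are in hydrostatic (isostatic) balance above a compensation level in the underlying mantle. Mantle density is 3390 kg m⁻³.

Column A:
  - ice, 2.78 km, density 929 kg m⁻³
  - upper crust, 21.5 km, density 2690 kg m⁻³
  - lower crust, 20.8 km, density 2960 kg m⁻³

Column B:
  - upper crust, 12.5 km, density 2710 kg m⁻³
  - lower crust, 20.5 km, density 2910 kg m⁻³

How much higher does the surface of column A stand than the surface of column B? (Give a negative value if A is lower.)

3.69 km

For any compensation level in the mantle, the mantle terms cancel and isostasy reduces to e = (Σt_A − Σt_B) − (Σ(ρt)_A − Σ(ρt)_B) / ρ_m.
Σt_A = 45.08 km; Σt_B = 33 km; Σ(ρt)_A = 121985.62; Σ(ρt)_B = 93530 (in km·kg m⁻³).
e = (45.08 − 33) − (121985.62 − 93530) / 3390 = 3.69 km.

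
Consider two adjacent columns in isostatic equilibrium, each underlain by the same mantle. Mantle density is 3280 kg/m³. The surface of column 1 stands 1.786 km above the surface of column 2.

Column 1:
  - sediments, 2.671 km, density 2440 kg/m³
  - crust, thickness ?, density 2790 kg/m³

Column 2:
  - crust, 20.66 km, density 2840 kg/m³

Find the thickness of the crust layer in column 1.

25.9 km

Take the compensation level at the base of the deeper column (depth z_c below the surface of column 1) and equate Σ ρ_i t_i down to z_c; mantle fills any gap and the z_c terms cancel.
Column 1: 2.671×2440 + x×2790 + (z_c − 2.671 − x)×3280
Column 2: 1.786×0 + 20.66×2840 + (z_c − 1.786 − 20.66)×3280
The z_c×3280 term appears on both sides and cancels. Collect the known terms of each column as K = Σ(ρt)_known − 3280 × (depth of known layers): K_1 = 6517.24 − 3280×2.671 = −2243.64; K_2 = 58674.4 − 3280×(1.786 + 20.66) = −14948.48.
Balance: K_1 − x×(3280 − 2790) = K_2, so x = (K_1 − K_2)/(3280 − 2790) = 12704.8/490 = 25.9 km.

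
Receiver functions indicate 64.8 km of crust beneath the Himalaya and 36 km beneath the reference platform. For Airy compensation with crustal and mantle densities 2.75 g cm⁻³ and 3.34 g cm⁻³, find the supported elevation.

Excess crust Δ = 64.8 km − 36 km = 28.8 km, split between elevation h and root r with h + r = Δ.
Airy balance ρ_c h = (ρ_m − ρ_c) r gives r = h ρ_c/(ρ_m − ρ_c), so h (1 + ρ_c/(ρ_m − ρ_c)) = Δ, i.e. h = Δ (ρ_m − ρ_c)/ρ_m.
h = 28.8 km × 0.59/3.34 = 5.09 km.

5.09 km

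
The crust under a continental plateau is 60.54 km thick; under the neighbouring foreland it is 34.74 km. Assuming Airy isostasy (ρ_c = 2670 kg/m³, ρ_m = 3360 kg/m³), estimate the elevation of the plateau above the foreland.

Excess crust Δ = 60.54 km − 34.74 km = 25.8 km, split between elevation h and root r with h + r = Δ.
Airy balance ρ_c h = (ρ_m − ρ_c) r gives r = h ρ_c/(ρ_m − ρ_c), so h (1 + ρ_c/(ρ_m − ρ_c)) = Δ, i.e. h = Δ (ρ_m − ρ_c)/ρ_m.
h = 25.8 km × 690/3360 = 5.3 km.

5.3 km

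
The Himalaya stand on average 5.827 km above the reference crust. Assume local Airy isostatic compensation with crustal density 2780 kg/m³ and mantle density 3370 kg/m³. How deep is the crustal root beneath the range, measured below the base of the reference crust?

27.5 km

Isostatic balance requires: the weight of the topography is balanced by the buoyancy of the root, ρ_c h = (ρ_m − ρ_c) r.
r = h · ρ_c / (ρ_m − ρ_c) = 5.827 km × 2780 / (3370 − 2780) = 27.5 km.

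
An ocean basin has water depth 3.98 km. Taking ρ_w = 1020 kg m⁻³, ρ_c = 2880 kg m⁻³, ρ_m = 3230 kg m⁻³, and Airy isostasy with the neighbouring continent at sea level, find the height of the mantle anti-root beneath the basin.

For local isostatic compensation: replacing crust with seawater at the top is compensated by replacing crust with mantle at the base: d (ρ_c − ρ_w) = a (ρ_m − ρ_c).
a = d (ρ_c − ρ_w)/(ρ_m − ρ_c) = 3.98 km × 1860/350 = 21.2 km.

21.2 km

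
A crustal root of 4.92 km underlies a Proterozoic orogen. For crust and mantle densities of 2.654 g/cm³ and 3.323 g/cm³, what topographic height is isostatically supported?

1.24 km

In Airy isostatic equilibrium: ρ_c h = (ρ_m − ρ_c) r.
h = r (ρ_m − ρ_c) / ρ_c = 4.92 km × (3.323 − 2.654) / 2.654 = 1.24 km.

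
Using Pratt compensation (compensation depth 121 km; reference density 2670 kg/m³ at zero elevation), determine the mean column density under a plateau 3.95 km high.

Pratt balance: ρ_ref D = ρ (D + h).
ρ = ρ_ref D/(D + h) = 2670 × 121 km/(121 km + 3.95 km) = 2590 kg/m³.

2590 kg/m³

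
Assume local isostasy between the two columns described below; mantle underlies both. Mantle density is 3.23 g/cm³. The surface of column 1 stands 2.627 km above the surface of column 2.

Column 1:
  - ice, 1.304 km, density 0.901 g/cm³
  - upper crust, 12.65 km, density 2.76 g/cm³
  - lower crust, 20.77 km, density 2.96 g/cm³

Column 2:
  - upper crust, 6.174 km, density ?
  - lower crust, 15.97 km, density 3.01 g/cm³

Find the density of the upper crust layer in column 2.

2.81 g/cm³

Take the compensation level at the base of the deeper column (depth z_c below the surface of column 1) and equate Σ ρ_i t_i down to z_c; mantle fills any gap and the z_c terms cancel.
Column 1: 1.304×0.901 + 12.65×2.76 + 20.77×2.96 + (z_c − 34.724)×3.23
Column 2: 2.627×0 + 6.174×ρ + 15.97×3.01 + (z_c − 2.627 − 22.144)×3.23
The z_c×3.23 term appears on both sides and cancels. Collect the known terms of each column as K = Σ(ρt)_known − 3.23 × (depth of known layers): K_1 = 97.568104 − 3.23×34.724 = −14.590416; K_2 = 48.0697 − 3.23×(2.627 + 22.144) = −31.94063.
Balance: K_1 = K_2 + 6.174×ρ, so ρ = (K_1 − K_2)/6.174 = 17.3502/6.174 = 2.81 g/cm³.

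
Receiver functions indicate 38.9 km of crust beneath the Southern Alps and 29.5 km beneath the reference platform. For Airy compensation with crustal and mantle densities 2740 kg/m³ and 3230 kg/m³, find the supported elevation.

1.43 km

Excess crust Δ = 38.9 km − 29.5 km = 9.4 km, split between elevation h and root r with h + r = Δ.
Airy balance ρ_c h = (ρ_m − ρ_c) r gives r = h ρ_c/(ρ_m − ρ_c), so h (1 + ρ_c/(ρ_m − ρ_c)) = Δ, i.e. h = Δ (ρ_m − ρ_c)/ρ_m.
h = 9.4 km × 490/3230 = 1.43 km.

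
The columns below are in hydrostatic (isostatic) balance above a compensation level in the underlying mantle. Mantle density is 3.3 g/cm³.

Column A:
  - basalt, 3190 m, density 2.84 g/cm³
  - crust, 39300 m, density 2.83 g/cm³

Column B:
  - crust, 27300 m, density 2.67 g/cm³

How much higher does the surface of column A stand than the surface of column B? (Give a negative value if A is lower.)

830 m

For any compensation level in the mantle, the mantle terms cancel and isostasy reduces to e = (Σt_A − Σt_B) − (Σ(ρt)_A − Σ(ρt)_B) / ρ_m.
Σt_A = 42490 m; Σt_B = 27300 m; Σ(ρt)_A = 120278.6; Σ(ρt)_B = 72891 (in m·g/cm³).
e = (42490 − 27300) − (120278.6 − 72891) / 3.3 = 830 m.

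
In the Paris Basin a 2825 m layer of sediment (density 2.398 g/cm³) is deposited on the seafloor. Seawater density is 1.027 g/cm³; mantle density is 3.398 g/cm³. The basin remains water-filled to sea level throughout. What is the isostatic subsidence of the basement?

Submarine loading: the sediment displaces seawater, and the subsidence is in turn flooded, so s (ρ_m − ρ_w) = t (ρ_sed − ρ_w).
s = 2825 m × (2.398 − 1.027) / (3.398 − 1.027) = 1630 m.

1630 m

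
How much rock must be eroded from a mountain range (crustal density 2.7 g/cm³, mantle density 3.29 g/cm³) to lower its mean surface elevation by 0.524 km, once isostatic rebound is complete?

Net drop Δ = e − u = e − e ρ_c/ρ_m = e (ρ_m − ρ_c)/ρ_m.
e = Δ ρ_m/(ρ_m − ρ_c) = 0.524 km × 3.29/0.59 = 2.92 km.

2.92 km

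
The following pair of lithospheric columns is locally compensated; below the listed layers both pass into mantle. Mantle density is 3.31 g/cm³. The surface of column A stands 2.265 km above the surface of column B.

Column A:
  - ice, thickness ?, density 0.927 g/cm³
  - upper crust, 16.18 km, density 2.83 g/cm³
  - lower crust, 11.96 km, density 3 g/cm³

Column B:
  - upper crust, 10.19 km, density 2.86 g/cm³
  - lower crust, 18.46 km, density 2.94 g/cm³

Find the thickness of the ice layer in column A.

3.12 km

Take the compensation level at the base of the deeper column (depth z_c below the surface of column A) and equate Σ ρ_i t_i down to z_c; mantle fills any gap and the z_c terms cancel.
Column A: x×0.927 + 16.18×2.83 + 11.96×3 + (z_c − 28.14 − x)×3.31
Column B: 2.265×0 + 10.19×2.86 + 18.46×2.94 + (z_c − 2.265 − 28.65)×3.31
The z_c×3.31 term appears on both sides and cancels. Collect the known terms of each column as K = Σ(ρt)_known − 3.31 × (depth of known layers): K_A = 81.6694 − 3.31×28.14 = −11.474; K_B = 83.4158 − 3.31×(2.265 + 28.65) = −18.91285.
Balance: K_A − x×(3.31 − 0.927) = K_B, so x = (K_A − K_B)/(3.31 − 0.927) = 7.43885/2.383 = 3.12 km.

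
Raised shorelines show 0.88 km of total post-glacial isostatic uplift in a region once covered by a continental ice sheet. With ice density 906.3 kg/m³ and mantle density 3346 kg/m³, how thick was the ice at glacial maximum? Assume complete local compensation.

u = t ρ_ice/ρ_m → t = u ρ_m/ρ_ice = 0.88 km × 3346/906.3 = 3.25 km.

3.25 km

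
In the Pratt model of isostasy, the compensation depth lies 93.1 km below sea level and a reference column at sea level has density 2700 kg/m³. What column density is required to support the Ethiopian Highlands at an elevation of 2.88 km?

2620 kg/m³

Pratt balance: ρ_ref D = ρ (D + h).
ρ = ρ_ref D/(D + h) = 2700 × 93.1 km/(93.1 km + 2.88 km) = 2620 kg/m³.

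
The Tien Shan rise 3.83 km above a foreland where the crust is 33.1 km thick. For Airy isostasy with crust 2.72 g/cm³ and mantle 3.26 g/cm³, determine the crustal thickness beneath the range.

56.2 km

Root depth r = h ρ_c / (ρ_m − ρ_c) = 3.83 km × 2.72 / 0.54 = 19.29 km.
Total thickness = T + h + r = 33.1 km + 3.83 km + 19.29 km = 56.2 km.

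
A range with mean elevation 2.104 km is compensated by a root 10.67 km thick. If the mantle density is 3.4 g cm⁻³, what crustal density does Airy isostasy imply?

ρ_c h = (ρ_m − ρ_c) r → ρ_c (h + r) = ρ_m r → ρ_c = ρ_m r / (h + r).
ρ_c = 3.4 × 10.67 km / (2.104 km + 10.67 km) = 2.84 g cm⁻³.

2.84 g cm⁻³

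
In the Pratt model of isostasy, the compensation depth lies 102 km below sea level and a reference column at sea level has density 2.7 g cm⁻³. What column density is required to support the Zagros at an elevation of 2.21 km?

Pratt balance: ρ_ref D = ρ (D + h).
ρ = ρ_ref D/(D + h) = 2.7 × 102 km/(102 km + 2.21 km) = 2.64 g cm⁻³.

2.64 g cm⁻³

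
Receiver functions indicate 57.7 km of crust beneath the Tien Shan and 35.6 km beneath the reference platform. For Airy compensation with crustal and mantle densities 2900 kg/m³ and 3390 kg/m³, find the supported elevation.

Excess crust Δ = 57.7 km − 35.6 km = 22.1 km, split between elevation h and root r with h + r = Δ.
Airy balance ρ_c h = (ρ_m − ρ_c) r gives r = h ρ_c/(ρ_m − ρ_c), so h (1 + ρ_c/(ρ_m − ρ_c)) = Δ, i.e. h = Δ (ρ_m − ρ_c)/ρ_m.
h = 22.1 km × 490/3390 = 3.19 km.

3.19 km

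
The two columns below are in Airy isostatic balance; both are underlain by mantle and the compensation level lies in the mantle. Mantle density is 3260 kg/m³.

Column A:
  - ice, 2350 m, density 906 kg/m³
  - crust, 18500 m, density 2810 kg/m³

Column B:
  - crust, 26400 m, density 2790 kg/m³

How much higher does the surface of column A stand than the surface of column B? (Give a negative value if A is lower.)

444 m

For any compensation level in the mantle, the mantle terms cancel and isostasy reduces to e = (Σt_A − Σt_B) − (Σ(ρt)_A − Σ(ρt)_B) / ρ_m.
Σt_A = 20850 m; Σt_B = 26400 m; Σ(ρt)_A = 54114100; Σ(ρt)_B = 73656000 (in m·kg/m³).
e = (20850 − 26400) − (54114100 − 73656000) / 3260 = 444 m.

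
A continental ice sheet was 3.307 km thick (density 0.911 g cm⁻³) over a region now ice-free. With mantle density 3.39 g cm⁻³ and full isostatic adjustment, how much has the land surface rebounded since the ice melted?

0.889 km

Removing the load lets mantle flow back in; uplift u satisfies ρ_ice t = ρ_m u.
u = t ρ_ice/ρ_m = 3.307 km × 0.911/3.39 = 0.889 km.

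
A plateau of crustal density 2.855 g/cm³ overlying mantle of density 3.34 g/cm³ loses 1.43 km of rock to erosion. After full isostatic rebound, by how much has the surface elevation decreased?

Rebound u = e ρ_c/ρ_m = 1.43 km × 2.855/3.34 = 1.222 km.
Net surface drop = e − u = 1.43 km − 1.222 km = e (ρ_m − ρ_c)/ρ_m = 0.208 km.

0.208 km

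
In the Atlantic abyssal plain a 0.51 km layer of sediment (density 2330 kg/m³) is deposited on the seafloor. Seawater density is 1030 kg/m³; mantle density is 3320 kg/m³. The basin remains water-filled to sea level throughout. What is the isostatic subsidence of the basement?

0.29 km

Submarine loading: the sediment displaces seawater, and the subsidence is in turn flooded, so s (ρ_m − ρ_w) = t (ρ_sed − ρ_w).
s = 0.51 km × (2330 − 1030) / (3320 − 1030) = 0.29 km.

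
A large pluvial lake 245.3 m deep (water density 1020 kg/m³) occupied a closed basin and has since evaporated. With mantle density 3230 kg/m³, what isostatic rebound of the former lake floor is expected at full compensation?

u = d ρ_w/ρ_m = 245.3 m × 1020/3230 = 77.5 m.

77.5 m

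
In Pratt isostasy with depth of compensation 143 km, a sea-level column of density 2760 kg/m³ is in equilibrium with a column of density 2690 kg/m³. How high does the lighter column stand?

ρ_ref D = ρ (D + h) → h = D (ρ_ref − ρ)/ρ.
h = 143 km × (2760 − 2690)/2690 = 3.72 km.

3.72 km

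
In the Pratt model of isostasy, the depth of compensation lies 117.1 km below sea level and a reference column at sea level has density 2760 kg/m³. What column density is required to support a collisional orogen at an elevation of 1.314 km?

2730 kg/m³

Pratt balance: ρ_ref D = ρ (D + h).
ρ = ρ_ref D/(D + h) = 2760 × 117.1 km/(117.1 km + 1.314 km) = 2730 kg/m³.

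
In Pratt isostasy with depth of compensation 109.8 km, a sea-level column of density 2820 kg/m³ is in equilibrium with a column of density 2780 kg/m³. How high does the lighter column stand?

1.58 km

ρ_ref D = ρ (D + h) → h = D (ρ_ref − ρ)/ρ.
h = 109.8 km × (2820 − 2780)/2780 = 1.58 km.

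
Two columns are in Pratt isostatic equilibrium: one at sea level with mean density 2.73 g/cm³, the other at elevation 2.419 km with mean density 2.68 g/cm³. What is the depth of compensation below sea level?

ρ_ref D = ρ (D + h) → D (ρ_ref − ρ) = ρ h.
D = ρ h/(ρ_ref − ρ) = 2.68 × 2.419 km/(2.73 − 2.68) = 130 km.

130 km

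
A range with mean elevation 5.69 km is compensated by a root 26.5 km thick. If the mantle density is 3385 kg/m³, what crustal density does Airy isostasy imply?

2790 kg/m³

ρ_c h = (ρ_m − ρ_c) r → ρ_c (h + r) = ρ_m r → ρ_c = ρ_m r / (h + r).
ρ_c = 3385 × 26.5 km / (5.69 km + 26.5 km) = 2790 kg/m³.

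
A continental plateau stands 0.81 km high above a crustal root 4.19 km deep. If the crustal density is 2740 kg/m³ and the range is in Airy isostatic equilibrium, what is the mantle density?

3270 kg/m³

Airy balance: ρ_c h = (ρ_m − ρ_c) r → ρ_m = ρ_c (1 + h/r).
ρ_m = 2740 × (1 + 0.81 km/4.19 km) = 3270 kg/m³.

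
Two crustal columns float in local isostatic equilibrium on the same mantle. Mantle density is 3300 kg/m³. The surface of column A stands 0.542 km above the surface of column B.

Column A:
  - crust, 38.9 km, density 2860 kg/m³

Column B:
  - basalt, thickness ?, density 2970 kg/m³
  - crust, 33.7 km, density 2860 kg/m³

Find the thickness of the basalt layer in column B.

Take the compensation level at the base of the deeper column (depth z_c below the surface of column A) and equate Σ ρ_i t_i down to z_c; mantle fills any gap and the z_c terms cancel.
Column A: 38.9×2860 + (z_c − 38.9)×3300
Column B: 0.542×0 + x×2970 + 33.7×2860 + (z_c − 0.542 − 33.7 − x)×3300
The z_c×3300 term appears on both sides and cancels. Collect the known terms of each column as K = Σ(ρt)_known − 3300 × (depth of known layers): K_A = 111254 − 3300×38.9 = −17116; K_B = 96382 − 3300×(0.542 + 33.7) = −16616.6.
Balance: K_A = K_B − x×(3300 − 2970), so x = (K_B − K_A)/(3300 − 2970) = 499.4/330 = 1.51 km.

1.51 km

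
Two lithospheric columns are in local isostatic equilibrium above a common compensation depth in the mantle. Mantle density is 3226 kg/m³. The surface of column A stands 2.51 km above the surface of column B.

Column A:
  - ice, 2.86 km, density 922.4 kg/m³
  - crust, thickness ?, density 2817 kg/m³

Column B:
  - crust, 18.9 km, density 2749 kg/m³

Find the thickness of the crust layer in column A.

25.7 km

Take the compensation level at the base of the deeper column (depth z_c below the surface of column A) and equate Σ ρ_i t_i down to z_c; mantle fills any gap and the z_c terms cancel.
Column A: 2.86×922.4 + x×2817 + (z_c − 2.86 − x)×3226
Column B: 2.51×0 + 18.9×2749 + (z_c − 2.51 − 18.9)×3226
The z_c×3226 term appears on both sides and cancels. Collect the known terms of each column as K = Σ(ρt)_known − 3226 × (depth of known layers): K_A = 2638.064 − 3226×2.86 = −6588.296; K_B = 51956.1 − 3226×(2.51 + 18.9) = −17112.56.
Balance: K_A − x×(3226 − 2817) = K_B, so x = (K_A − K_B)/(3226 − 2817) = 10524.3/409 = 25.7 km.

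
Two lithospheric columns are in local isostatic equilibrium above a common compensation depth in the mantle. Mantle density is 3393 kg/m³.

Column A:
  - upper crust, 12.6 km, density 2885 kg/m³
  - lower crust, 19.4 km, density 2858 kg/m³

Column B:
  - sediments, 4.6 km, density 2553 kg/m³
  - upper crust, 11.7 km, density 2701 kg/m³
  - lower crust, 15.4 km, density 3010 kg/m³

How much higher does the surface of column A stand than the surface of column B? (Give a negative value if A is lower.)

For any compensation level in the mantle, the mantle terms cancel and isostasy reduces to e = (Σt_A − Σt_B) − (Σ(ρt)_A − Σ(ρt)_B) / ρ_m.
Σt_A = 32 km; Σt_B = 31.7 km; Σ(ρt)_A = 91796.2; Σ(ρt)_B = 89699.5 (in km·kg/m³).
e = (32 − 31.7) − (91796.2 − 89699.5) / 3393 = −0.318 km.

−0.318 km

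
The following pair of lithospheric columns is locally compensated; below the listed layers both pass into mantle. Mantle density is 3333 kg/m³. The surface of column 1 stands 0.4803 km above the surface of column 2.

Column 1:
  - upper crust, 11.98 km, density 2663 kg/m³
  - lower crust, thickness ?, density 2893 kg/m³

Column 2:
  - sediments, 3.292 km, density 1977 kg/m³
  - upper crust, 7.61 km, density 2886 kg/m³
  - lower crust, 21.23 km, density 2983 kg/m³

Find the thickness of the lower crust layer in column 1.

Take the compensation level at the base of the deeper column (depth z_c below the surface of column 1) and equate Σ ρ_i t_i down to z_c; mantle fills any gap and the z_c terms cancel.
Column 1: 11.98×2663 + x×2893 + (z_c − 11.98 − x)×3333
Column 2: 0.4803×0 + 3.292×1977 + 7.61×2886 + 21.23×2983 + (z_c − 0.4803 − 32.132)×3333
The z_c×3333 term appears on both sides and cancels. Collect the known terms of each column as K = Σ(ρt)_known − 3333 × (depth of known layers): K_1 = 31902.74 − 3333×11.98 = −8026.6; K_2 = 91799.834 − 3333×(0.4803 + 32.132) = −16896.9619.
Balance: K_1 − x×(3333 − 2893) = K_2, so x = (K_1 − K_2)/(3333 − 2893) = 8870.36/440 = 20.2 km.

20.2 km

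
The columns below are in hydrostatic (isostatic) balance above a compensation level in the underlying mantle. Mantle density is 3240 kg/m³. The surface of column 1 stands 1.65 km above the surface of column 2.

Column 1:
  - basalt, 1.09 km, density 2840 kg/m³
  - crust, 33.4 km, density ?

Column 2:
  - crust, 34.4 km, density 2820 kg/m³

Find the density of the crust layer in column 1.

Take the compensation level at the base of the deeper column (depth z_c below the surface of column 1) and equate Σ ρ_i t_i down to z_c; mantle fills any gap and the z_c terms cancel.
Column 1: 1.09×2840 + 33.4×ρ + (z_c − 34.49)×3240
Column 2: 1.65×0 + 34.4×2820 + (z_c − 1.65 − 34.4)×3240
The z_c×3240 term appears on both sides and cancels. Collect the known terms of each column as K = Σ(ρt)_known − 3240 × (depth of known layers): K_1 = 3095.6 − 3240×34.49 = −108652; K_2 = 97008 − 3240×(1.65 + 34.4) = −19794.
Balance: K_1 + 33.4×ρ = K_2, so ρ = (K_2 − K_1)/33.4 = 88858/33.4 = 2660 kg/m³.

2660 kg/m³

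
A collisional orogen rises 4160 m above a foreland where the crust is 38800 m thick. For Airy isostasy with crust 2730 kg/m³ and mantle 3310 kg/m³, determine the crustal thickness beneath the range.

Root depth r = h ρ_c / (ρ_m − ρ_c) = 4160 m × 2730 / 580 = 19580 m.
Total thickness = T + h + r = 38800 m + 4160 m + 19580 m = 62500 m.

62500 m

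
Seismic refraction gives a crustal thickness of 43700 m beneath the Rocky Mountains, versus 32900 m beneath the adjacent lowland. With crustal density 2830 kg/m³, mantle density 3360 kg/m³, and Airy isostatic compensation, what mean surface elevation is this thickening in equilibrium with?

1700 m

Excess crust Δ = 43700 m − 32900 m = 10800 m, split between elevation h and root r with h + r = Δ.
Airy balance ρ_c h = (ρ_m − ρ_c) r gives r = h ρ_c/(ρ_m − ρ_c), so h (1 + ρ_c/(ρ_m − ρ_c)) = Δ, i.e. h = Δ (ρ_m − ρ_c)/ρ_m.
h = 10800 m × 530/3360 = 1700 m.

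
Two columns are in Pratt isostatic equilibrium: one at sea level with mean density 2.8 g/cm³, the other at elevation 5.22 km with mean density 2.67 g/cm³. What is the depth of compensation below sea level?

ρ_ref D = ρ (D + h) → D (ρ_ref − ρ) = ρ h.
D = ρ h/(ρ_ref − ρ) = 2.67 × 5.22 km/(2.8 − 2.67) = 107 km.

107 km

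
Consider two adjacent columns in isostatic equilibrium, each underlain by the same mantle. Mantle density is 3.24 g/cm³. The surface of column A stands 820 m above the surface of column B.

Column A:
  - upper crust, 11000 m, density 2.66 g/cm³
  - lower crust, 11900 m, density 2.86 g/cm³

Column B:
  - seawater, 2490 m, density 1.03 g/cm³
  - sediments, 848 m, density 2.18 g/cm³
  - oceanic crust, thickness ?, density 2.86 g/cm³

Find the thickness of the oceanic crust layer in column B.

Take the compensation level at the base of the deeper column (depth z_c below the surface of column A) and equate Σ ρ_i t_i down to z_c; mantle fills any gap and the z_c terms cancel.
Column A: 11000×2.66 + 11900×2.86 + (z_c − 22900)×3.24
Column B: 820×0 + 2490×1.03 + 848×2.18 + x×2.86 + (z_c − 820 − 3338 − x)×3.24
The z_c×3.24 term appears on both sides and cancels. Collect the known terms of each column as K = Σ(ρt)_known − 3.24 × (depth of known layers): K_A = 63294 − 3.24×22900 = −10902; K_B = 4413.34 − 3.24×(820 + 3338) = −9058.58.
Balance: K_A = K_B − x×(3.24 − 2.86), so x = (K_B − K_A)/(3.24 − 2.86) = 1843.42/0.38 = 4850 m.

4850 m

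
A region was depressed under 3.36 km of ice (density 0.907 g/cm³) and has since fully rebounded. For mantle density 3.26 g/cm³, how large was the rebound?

0.935 km

Removing the load lets mantle flow back in; uplift u satisfies ρ_ice t = ρ_m u.
u = t ρ_ice/ρ_m = 3.36 km × 0.907/3.26 = 0.935 km.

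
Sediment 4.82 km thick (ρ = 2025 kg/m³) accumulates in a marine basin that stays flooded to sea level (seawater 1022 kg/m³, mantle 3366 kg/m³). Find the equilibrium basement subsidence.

2.06 km

Submarine loading: the sediment displaces seawater, and the subsidence is in turn flooded, so s (ρ_m − ρ_w) = t (ρ_sed − ρ_w).
s = 4.82 km × (2025 − 1022) / (3366 − 1022) = 2.06 km.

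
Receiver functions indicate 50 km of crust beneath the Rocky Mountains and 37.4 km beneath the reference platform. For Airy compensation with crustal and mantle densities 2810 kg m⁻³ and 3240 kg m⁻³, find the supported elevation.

Excess crust Δ = 50 km − 37.4 km = 12.6 km, split between elevation h and root r with h + r = Δ.
Airy balance ρ_c h = (ρ_m − ρ_c) r gives r = h ρ_c/(ρ_m − ρ_c), so h (1 + ρ_c/(ρ_m − ρ_c)) = Δ, i.e. h = Δ (ρ_m − ρ_c)/ρ_m.
h = 12.6 km × 430/3240 = 1.67 km.

1.67 km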